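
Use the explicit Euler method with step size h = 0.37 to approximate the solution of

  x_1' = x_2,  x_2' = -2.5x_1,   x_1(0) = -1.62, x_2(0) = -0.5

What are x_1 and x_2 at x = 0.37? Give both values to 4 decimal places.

-1.8050, 0.9985

Euler on (x_1,x_2): x_1_{n+1} = x_1_n + h·x_1', x_2_{n+1} = x_2_n + h·x_2'.
0.000000: (-1.620000, -0.500000); f=(-0.500000, 4.050000) → (-1.805000, 0.998500)
(x_1(0.37), x_2(0.37)) ≈ (-1.8050, 0.9985)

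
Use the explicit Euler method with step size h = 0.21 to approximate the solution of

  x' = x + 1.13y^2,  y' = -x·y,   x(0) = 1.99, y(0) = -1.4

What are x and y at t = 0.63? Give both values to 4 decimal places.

4.4219, -0.0766

Euler on (x,y): x_{n+1} = x_n + h·x', y_{n+1} = y_n + h·y'.
0.000000: (1.990000, -1.400000); f=(4.204800, 2.786000) → (2.873008, -0.814940)
0.210000: (2.873008, -0.814940); f=(3.623472, 2.341329) → (3.633937, -0.323261)
0.420000: (3.633937, -0.323261); f=(3.752019, 1.174710) → (4.421861, -0.076572)
(x(0.63), y(0.63)) ≈ (4.4219, -0.0766)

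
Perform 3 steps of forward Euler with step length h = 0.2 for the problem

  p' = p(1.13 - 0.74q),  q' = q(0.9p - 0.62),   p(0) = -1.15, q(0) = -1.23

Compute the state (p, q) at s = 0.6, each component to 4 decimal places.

Euler on (p,q): p_{n+1} = p_n + h·p', q_{n+1} = q_n + h·q'.
0.000000: (-1.150000, -1.230000); f=(-2.346230, 2.035650) → (-1.619246, -0.822870)
0.200000: (-1.619246, -0.822870); f=(-2.815745, 1.709365) → (-2.182395, -0.480997)
0.400000: (-2.182395, -0.480997); f=(-3.242903, 1.242971) → (-2.830976, -0.232403)
(p(0.6), q(0.6)) ≈ (-2.8310, -0.2324)

-2.8310, -0.2324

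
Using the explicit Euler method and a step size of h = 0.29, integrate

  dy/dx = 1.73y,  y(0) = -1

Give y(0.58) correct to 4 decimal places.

Euler: y_{n+1} = y_n + h·f(x_n, y_n).
x=0.000000, y=-1.000000: f=-1.730000 → y ← -1.000000 + 0.29·(-1.730000) = -1.501700
x=0.290000, y=-1.501700: f=-2.597941 → y ← -1.501700 + 0.29·(-2.597941) = -2.255103
y(0.58) ≈ -2.2551

-2.2551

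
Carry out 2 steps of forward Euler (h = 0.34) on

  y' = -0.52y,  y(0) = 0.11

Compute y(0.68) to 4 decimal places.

0.0745

Euler: y_{n+1} = y_n + h·f(t_n, y_n).
t=0.000000, y=0.110000: f=-0.057200 → y ← 0.110000 + 0.34·(-0.057200) = 0.090552
t=0.340000, y=0.090552: f=-0.047087 → y ← 0.090552 + 0.34·(-0.047087) = 0.074542
y(0.68) ≈ 0.0745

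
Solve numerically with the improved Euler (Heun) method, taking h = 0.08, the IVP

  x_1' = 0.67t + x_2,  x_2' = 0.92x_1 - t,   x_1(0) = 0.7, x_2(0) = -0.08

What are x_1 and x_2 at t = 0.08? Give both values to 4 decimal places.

Heun on (x_1,x_2): k1 = f(t_n, state_n); k2 = f(t_n + h, state_n + h·k1); state_{n+1} = state_n + (h/2)·(k1 + k2).
0.000000: (0.700000, -0.080000)
  k1 = (-0.080000, 0.644000)
  predictor → (0.693600, -0.028480)
  k2 = (0.025120, 0.558112)
  → (0.697805, -0.031916)
(x_1(0.08), x_2(0.08)) ≈ (0.6978, -0.0319)

0.6978, -0.0319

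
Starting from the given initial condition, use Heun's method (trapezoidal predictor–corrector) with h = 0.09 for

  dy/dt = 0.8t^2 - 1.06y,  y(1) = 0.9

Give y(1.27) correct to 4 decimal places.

Heun: k1 = f(t_n, y_n); k2 = f(t_n + h, y_n + h·k1); y_{n+1} = y_n + (h/2)·(k1 + k2).
t=1.000000, y=0.900000:
  k1 = f(1.000000, 0.900000) = -0.154000
  k2 = f(1.090000, 0.886140) = 0.011172
  y ← 0.900000 + (0.09/2)·(-0.154000 + 0.011172) = 0.893573
t=1.090000, y=0.893573:
  k1 = f(1.090000, 0.893573) = 0.003293
  k2 = f(1.180000, 0.893869) = 0.166419
  y ← 0.893573 + (0.09/2)·(0.003293 + 0.166419) = 0.901210
t=1.180000, y=0.901210:
  k1 = f(1.180000, 0.901210) = 0.158638
  k2 = f(1.270000, 0.915487) = 0.319904
  y ← 0.901210 + (0.09/2)·(0.158638 + 0.319904) = 0.922744
y(1.27) ≈ 0.9227

0.9227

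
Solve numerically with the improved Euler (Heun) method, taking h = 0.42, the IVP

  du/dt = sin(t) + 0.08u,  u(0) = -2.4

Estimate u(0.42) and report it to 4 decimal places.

Heun: k1 = f(t_n, u_n); k2 = f(t_n + h, u_n + h·k1); u_{n+1} = u_n + (h/2)·(k1 + k2).
t=0.000000, u=-2.400000:
  k1 = f(0.000000, -2.400000) = -0.192000
  k2 = f(0.420000, -2.480640) = 0.209309
  u ← -2.400000 + (0.42/2)·(-0.192000 + 0.209309) = -2.396365
u(0.42) ≈ -2.3964

-2.3964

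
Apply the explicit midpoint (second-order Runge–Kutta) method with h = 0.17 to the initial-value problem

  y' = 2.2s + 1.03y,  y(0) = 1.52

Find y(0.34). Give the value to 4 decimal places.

2.2928

Midpoint: k1 = f(s_n, y_n); k2 = f(s_n + h/2, y_n + (h/2)·k1); y_{n+1} = y_n + h·k2.
s=0.000000, y=1.520000:
  k1 = f(0.000000, 1.520000) = 1.565600
  k2 = f(0.085000, 1.653076) = 1.889668
  y ← 1.520000 + 0.17·1.889668 = 1.841244
s=0.170000, y=1.841244:
  k1 = f(0.170000, 1.841244) = 2.270481
  k2 = f(0.255000, 2.034234) = 2.656262
  y ← 1.841244 + 0.17·2.656262 = 2.292808
y(0.34) ≈ 2.2928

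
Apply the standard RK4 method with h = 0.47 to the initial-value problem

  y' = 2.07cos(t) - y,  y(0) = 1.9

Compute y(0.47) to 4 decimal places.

RK4: k1 = f(t_n, y_n); k2 = f(t_n + h/2, y_n + (h/2)·k1); k3 = f(t_n + h/2, y_n + (h/2)·k2); k4 = f(t_n + h, y_n + h·k3); y_{n+1} = y_n + (h/6)·(k1 + 2k2 + 2k3 + k4).
t=0.000000, y=1.900000:
  k1 = f(0.000000, 1.900000) = 0.170000
  k2 = f(0.235000, 1.939950) = 0.073155
  k3 = f(0.235000, 1.917191) = 0.095913
  k4 = f(0.470000, 1.945079) = -0.099533
  y ← 1.900000 + (0.47/6)·(k1 + 2k2 + 2k3 + k4) = 1.932007
y(0.47) ≈ 1.9320

1.9320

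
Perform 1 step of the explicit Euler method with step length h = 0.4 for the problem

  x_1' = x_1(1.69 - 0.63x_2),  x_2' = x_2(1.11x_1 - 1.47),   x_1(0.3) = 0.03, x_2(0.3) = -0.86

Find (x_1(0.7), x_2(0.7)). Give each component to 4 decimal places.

Euler on (x_1,x_2): x_1_{n+1} = x_1_n + h·x_1', x_2_{n+1} = x_2_n + h·x_2'.
0.300000: (0.030000, -0.860000); f=(0.066954, 1.235562) → (0.056782, -0.365775)
(x_1(0.7), x_2(0.7)) ≈ (0.0568, -0.3658)

0.0568, -0.3658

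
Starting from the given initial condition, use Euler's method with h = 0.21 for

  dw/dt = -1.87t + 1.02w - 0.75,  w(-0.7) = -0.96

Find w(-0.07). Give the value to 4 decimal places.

Euler: w_{n+1} = w_n + h·f(t_n, w_n).
t=-0.700000, w=-0.960000: f=-0.420200 → w ← -0.960000 + 0.21·(-0.420200) = -1.048242
t=-0.490000, w=-1.048242: f=-0.902907 → w ← -1.048242 + 0.21·(-0.902907) = -1.237852
t=-0.280000, w=-1.237852: f=-1.489009 → w ← -1.237852 + 0.21·(-1.489009) = -1.550544
w(-0.07) ≈ -1.5505

-1.5505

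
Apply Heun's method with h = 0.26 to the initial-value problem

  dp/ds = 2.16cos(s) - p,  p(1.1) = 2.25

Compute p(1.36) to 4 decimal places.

Heun: k1 = f(s_n, p_n); k2 = f(s_n + h, p_n + h·k1); p_{n+1} = p_n + (h/2)·(k1 + k2).
s=1.100000, p=2.250000:
  k1 = f(1.100000, 2.250000) = -1.270232
  k2 = f(1.360000, 1.919740) = -1.467784
  p ← 2.250000 + (0.26/2)·(-1.270232 + (-1.467784)) = 1.894058
p(1.36) ≈ 1.8941

1.8941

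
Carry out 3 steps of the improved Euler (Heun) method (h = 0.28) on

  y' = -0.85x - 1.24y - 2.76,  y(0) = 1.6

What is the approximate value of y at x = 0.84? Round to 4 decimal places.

-1.0621

Heun: k1 = f(x_n, y_n); k2 = f(x_n + h, y_n + h·k1); y_{n+1} = y_n + (h/2)·(k1 + k2).
x=0.000000, y=1.600000:
  k1 = f(0.000000, 1.600000) = -4.744000
  k2 = f(0.280000, 0.271680) = -3.334883
  y ← 1.600000 + (0.28/2)·(-4.744000 + (-3.334883)) = 0.468956
x=0.280000, y=0.468956:
  k1 = f(0.280000, 0.468956) = -3.579506
  k2 = f(0.560000, -0.533305) = -2.574701
  y ← 0.468956 + (0.28/2)·(-3.579506 + (-2.574701)) = -0.392633
x=0.560000, y=-0.392633:
  k1 = f(0.560000, -0.392633) = -2.749135
  k2 = f(0.840000, -1.162391) = -2.032636
  y ← -0.392633 + (0.28/2)·(-2.749135 + (-2.032636)) = -1.062081
y(0.84) ≈ -1.0621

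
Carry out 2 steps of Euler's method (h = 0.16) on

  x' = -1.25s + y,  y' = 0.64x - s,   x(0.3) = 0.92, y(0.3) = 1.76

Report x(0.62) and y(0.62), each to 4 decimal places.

1.3386, 1.8495

Euler on (x,y): x_{n+1} = x_n + h·x', y_{n+1} = y_n + h·y'.
0.300000: (0.920000, 1.760000); f=(1.385000, 0.288800) → (1.141600, 1.806208)
0.460000: (1.141600, 1.806208); f=(1.231208, 0.270624) → (1.338593, 1.849508)
(x(0.62), y(0.62)) ≈ (1.3386, 1.8495)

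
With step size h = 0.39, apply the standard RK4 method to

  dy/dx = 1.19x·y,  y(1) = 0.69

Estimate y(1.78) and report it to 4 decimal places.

2.5036

RK4: k1 = f(x_n, y_n); k2 = f(x_n + h/2, y_n + (h/2)·k1); k3 = f(x_n + h/2, y_n + (h/2)·k2); k4 = f(x_n + h, y_n + h·k3); y_{n+1} = y_n + (h/6)·(k1 + 2k2 + 2k3 + k4).
x=1.000000, y=0.690000:
  k1 = f(1.000000, 0.690000) = 0.821100
  k2 = f(1.195000, 0.850114) = 1.208905
  k3 = f(1.195000, 0.925737) = 1.316444
  k4 = f(1.390000, 1.203413) = 1.990565
  y ← 0.690000 + (0.39/6)·(k1 + 2k2 + 2k3 + k4) = 1.201054
x=1.390000, y=1.201054:
  k1 = f(1.390000, 1.201054) = 1.986663
  k2 = f(1.585000, 1.588453) = 2.996060
  k3 = f(1.585000, 1.785285) = 3.367316
  k4 = f(1.780000, 2.514307) = 5.325805
  y ← 1.201054 + (0.39/6)·(k1 + 2k2 + 2k3 + k4) = 2.503603
y(1.78) ≈ 2.5036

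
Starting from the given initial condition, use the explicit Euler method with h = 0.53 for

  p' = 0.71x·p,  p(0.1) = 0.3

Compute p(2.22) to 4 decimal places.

Euler: p_{n+1} = p_n + h·f(x_n, p_n).
x=0.100000, p=0.300000: f=0.021300 → p ← 0.300000 + 0.53·0.021300 = 0.311289
x=0.630000, p=0.311289: f=0.139240 → p ← 0.311289 + 0.53·0.139240 = 0.385086
x=1.160000, p=0.385086: f=0.317157 → p ← 0.385086 + 0.53·0.317157 = 0.553179
x=1.690000, p=0.553179: f=0.663760 → p ← 0.553179 + 0.53·0.663760 = 0.904972
p(2.22) ≈ 0.9050

0.9050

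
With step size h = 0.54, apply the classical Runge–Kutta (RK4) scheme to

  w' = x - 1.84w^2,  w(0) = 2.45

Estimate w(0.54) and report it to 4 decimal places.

RK4: k1 = f(x_n, w_n); k2 = f(x_n + h/2, w_n + (h/2)·k1); k3 = f(x_n + h/2, w_n + (h/2)·k2); k4 = f(x_n + h, w_n + h·k3); w_{n+1} = w_n + (h/6)·(k1 + 2k2 + 2k3 + k4).
x=0.000000, w=2.450000:
  k1 = f(0.000000, 2.450000) = -11.044600
  k2 = f(0.270000, -0.532042) = -0.250846
  k3 = f(0.270000, 2.382271) = -10.172400
  k4 = f(0.540000, -3.043096) = -16.499197
  w ← 2.450000 + (0.54/6)·(k1 + 2k2 + 2k3 + k4) = -1.905126
w(0.54) ≈ -1.9051

-1.9051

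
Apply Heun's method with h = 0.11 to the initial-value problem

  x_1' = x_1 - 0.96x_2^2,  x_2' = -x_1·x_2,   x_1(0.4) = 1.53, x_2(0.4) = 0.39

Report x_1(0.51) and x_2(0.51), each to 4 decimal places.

1.6931, 0.3272

Heun on (x_1,x_2): k1 = f(s_n, state_n); k2 = f(s_n + h, state_n + h·k1); state_{n+1} = state_n + (h/2)·(k1 + k2).
0.400000: (1.530000, 0.390000)
  k1 = (1.383984, -0.596700)
  predictor → (1.682238, 0.324363)
  k2 = (1.581235, -0.545656)
  → (1.693087, 0.327170)
(x_1(0.51), x_2(0.51)) ≈ (1.6931, 0.3272)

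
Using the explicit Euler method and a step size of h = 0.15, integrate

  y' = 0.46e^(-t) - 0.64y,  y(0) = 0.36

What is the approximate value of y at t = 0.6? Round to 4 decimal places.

0.4301

Euler: y_{n+1} = y_n + h·f(t_n, y_n).
t=0.000000, y=0.360000: f=0.229600 → y ← 0.360000 + 0.15·0.229600 = 0.394440
t=0.150000, y=0.394440: f=0.143484 → y ← 0.394440 + 0.15·0.143484 = 0.415963
t=0.300000, y=0.415963: f=0.074560 → y ← 0.415963 + 0.15·0.074560 = 0.427147
t=0.450000, y=0.427147: f=0.019935 → y ← 0.427147 + 0.15·0.019935 = 0.430137
y(0.6) ≈ 0.4301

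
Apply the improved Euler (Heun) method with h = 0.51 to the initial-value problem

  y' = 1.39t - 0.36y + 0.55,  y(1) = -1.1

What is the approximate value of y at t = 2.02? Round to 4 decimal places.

1.5433

Heun: k1 = f(t_n, y_n); k2 = f(t_n + h, y_n + h·k1); y_{n+1} = y_n + (h/2)·(k1 + k2).
t=1.000000, y=-1.100000:
  k1 = f(1.000000, -1.100000) = 2.336000
  k2 = f(1.510000, 0.091360) = 2.616010
  y ← -1.100000 + (0.51/2)·(2.336000 + 2.616010) = 0.162763
t=1.510000, y=0.162763:
  k1 = f(1.510000, 0.162763) = 2.590305
  k2 = f(2.020000, 1.483818) = 2.823625
  y ← 0.162763 + (0.51/2)·(2.590305 + 2.823625) = 1.543315
y(2.02) ≈ 1.5433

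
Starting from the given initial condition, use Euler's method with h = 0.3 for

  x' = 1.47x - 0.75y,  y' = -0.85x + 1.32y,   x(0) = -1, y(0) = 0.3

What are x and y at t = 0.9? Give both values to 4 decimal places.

Euler on (x,y): x_{n+1} = x_n + h·x', y_{n+1} = y_n + h·y'.
0.000000: (-1.000000, 0.300000); f=(-1.695000, 1.246000) → (-1.508500, 0.673800)
0.300000: (-1.508500, 0.673800); f=(-2.722845, 2.171641) → (-2.325353, 1.325292)
0.600000: (-2.325353, 1.325292); f=(-4.412239, 3.725936) → (-3.649025, 2.443073)
(x(0.9), y(0.9)) ≈ (-3.6490, 2.4431)

-3.6490, 2.4431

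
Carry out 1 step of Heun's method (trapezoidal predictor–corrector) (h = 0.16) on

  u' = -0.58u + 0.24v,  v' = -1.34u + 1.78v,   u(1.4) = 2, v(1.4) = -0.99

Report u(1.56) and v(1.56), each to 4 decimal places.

1.7731, -1.7780

Heun on (u,v): k1 = f(t_n, state_n); k2 = f(t_n + h, state_n + h·k1); state_{n+1} = state_n + (h/2)·(k1 + k2).
1.400000: (2.000000, -0.990000)
  k1 = (-1.397600, -4.442200)
  predictor → (1.776384, -1.700752)
  k2 = (-1.438483, -5.407693)
  → (1.773113, -1.777991)
(u(1.56), v(1.56)) ≈ (1.7731, -1.7780)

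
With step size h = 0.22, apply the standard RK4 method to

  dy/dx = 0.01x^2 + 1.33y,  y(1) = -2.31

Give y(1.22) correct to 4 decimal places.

-3.0920

RK4: k1 = f(x_n, y_n); k2 = f(x_n + h/2, y_n + (h/2)·k1); k3 = f(x_n + h/2, y_n + (h/2)·k2); k4 = f(x_n + h, y_n + h·k3); y_{n+1} = y_n + (h/6)·(k1 + 2k2 + 2k3 + k4).
x=1.000000, y=-2.310000:
  k1 = f(1.000000, -2.310000) = -3.062300
  k2 = f(1.110000, -2.646853) = -3.507993
  k3 = f(1.110000, -2.695879) = -3.573198
  k4 = f(1.220000, -3.096104) = -4.102934
  y ← -2.310000 + (0.22/6)·(k1 + 2k2 + 2k3 + k4) = -3.092013
y(1.22) ≈ -3.0920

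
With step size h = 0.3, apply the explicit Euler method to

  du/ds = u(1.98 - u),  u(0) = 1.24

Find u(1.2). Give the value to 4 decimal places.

Euler: u_{n+1} = u_n + h·f(s_n, u_n).
s=0.000000, u=1.240000: f=0.917600 → u ← 1.240000 + 0.3·0.917600 = 1.515280
s=0.300000, u=1.515280: f=0.704181 → u ← 1.515280 + 0.3·0.704181 = 1.726534
s=0.600000, u=1.726534: f=0.437617 → u ← 1.726534 + 0.3·0.437617 = 1.857819
s=0.900000, u=1.857819: f=0.226989 → u ← 1.857819 + 0.3·0.226989 = 1.925916
u(1.2) ≈ 1.9259

1.9259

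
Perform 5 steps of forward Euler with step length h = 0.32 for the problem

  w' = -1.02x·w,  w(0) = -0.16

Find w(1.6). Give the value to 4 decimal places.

Euler: w_{n+1} = w_n + h·f(x_n, w_n).
x=0.000000, w=-0.160000: f=0.000000 → w ← -0.160000 + 0.32·0.000000 = -0.160000
x=0.320000, w=-0.160000: f=0.052224 → w ← -0.160000 + 0.32·0.052224 = -0.143288
x=0.640000, w=-0.143288: f=0.093539 → w ← -0.143288 + 0.32·0.093539 = -0.113356
x=0.960000, w=-0.113356: f=0.110998 → w ← -0.113356 + 0.32·0.110998 = -0.077837
x=1.280000, w=-0.077837: f=0.101623 → w ← -0.077837 + 0.32·0.101623 = -0.045317
w(1.6) ≈ -0.0453

-0.0453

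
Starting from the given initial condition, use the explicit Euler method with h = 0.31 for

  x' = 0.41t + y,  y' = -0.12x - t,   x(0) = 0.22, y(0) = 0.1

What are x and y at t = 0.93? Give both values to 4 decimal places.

0.3934, -0.2177

Euler on (x,y): x_{n+1} = x_n + h·x', y_{n+1} = y_n + h·y'.
0.000000: (0.220000, 0.100000); f=(0.100000, -0.026400) → (0.251000, 0.091816)
0.310000: (0.251000, 0.091816); f=(0.218916, -0.340120) → (0.318864, -0.013621)
0.620000: (0.318864, -0.013621); f=(0.240579, -0.658264) → (0.393443, -0.217683)
(x(0.93), y(0.93)) ≈ (0.3934, -0.2177)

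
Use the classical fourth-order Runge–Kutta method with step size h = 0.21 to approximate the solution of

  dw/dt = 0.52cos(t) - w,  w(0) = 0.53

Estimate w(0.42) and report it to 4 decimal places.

0.5208

RK4: k1 = f(t_n, w_n); k2 = f(t_n + h/2, w_n + (h/2)·k1); k3 = f(t_n + h/2, w_n + (h/2)·k2); k4 = f(t_n + h, w_n + h·k3); w_{n+1} = w_n + (h/6)·(k1 + 2k2 + 2k3 + k4).
t=0.000000, w=0.530000:
  k1 = f(0.000000, 0.530000) = -0.010000
  k2 = f(0.105000, 0.528950) = -0.011814
  k3 = f(0.105000, 0.528760) = -0.011623
  k4 = f(0.210000, 0.527559) = -0.018983
  w ← 0.530000 + (0.21/6)·(k1 + 2k2 + 2k3 + k4) = 0.527345
t=0.210000, w=0.527345:
  k1 = f(0.210000, 0.527345) = -0.018769
  k2 = f(0.315000, 0.525374) = -0.030960
  k3 = f(0.315000, 0.524094) = -0.029680
  k4 = f(0.420000, 0.521112) = -0.046306
  w ← 0.527345 + (0.21/6)·(k1 + 2k2 + 2k3 + k4) = 0.520823
w(0.42) ≈ 0.5208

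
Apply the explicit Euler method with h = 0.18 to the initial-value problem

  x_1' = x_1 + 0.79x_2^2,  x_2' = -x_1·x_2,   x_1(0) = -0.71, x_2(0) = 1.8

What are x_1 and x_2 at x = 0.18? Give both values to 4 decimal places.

Euler on (x_1,x_2): x_1_{n+1} = x_1_n + h·x_1', x_2_{n+1} = x_2_n + h·x_2'.
0.000000: (-0.710000, 1.800000); f=(1.849600, 1.278000) → (-0.377072, 2.030040)
(x_1(0.18), x_2(0.18)) ≈ (-0.3771, 2.0300)

-0.3771, 2.0300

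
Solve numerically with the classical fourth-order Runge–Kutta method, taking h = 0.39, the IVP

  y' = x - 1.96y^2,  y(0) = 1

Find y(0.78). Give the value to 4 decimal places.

0.5858

RK4: k1 = f(x_n, y_n); k2 = f(x_n + h/2, y_n + (h/2)·k1); k3 = f(x_n + h/2, y_n + (h/2)·k2); k4 = f(x_n + h, y_n + h·k3); y_{n+1} = y_n + (h/6)·(k1 + 2k2 + 2k3 + k4).
x=0.000000, y=1.000000:
  k1 = f(0.000000, 1.000000) = -1.960000
  k2 = f(0.195000, 0.617800) = -0.553087
  k3 = f(0.195000, 0.892148) = -1.365019
  k4 = f(0.390000, 0.467642) = -0.038631
  y ← 1.000000 + (0.39/6)·(k1 + 2k2 + 2k3 + k4) = 0.620735
x=0.390000, y=0.620735:
  k1 = f(0.390000, 0.620735) = -0.365212
  k2 = f(0.585000, 0.549519) = -0.006863
  k3 = f(0.585000, 0.619397) = -0.166959
  k4 = f(0.780000, 0.555621) = 0.174919
  y ← 0.620735 + (0.39/6)·(k1 + 2k2 + 2k3 + k4) = 0.585769
y(0.78) ≈ 0.5858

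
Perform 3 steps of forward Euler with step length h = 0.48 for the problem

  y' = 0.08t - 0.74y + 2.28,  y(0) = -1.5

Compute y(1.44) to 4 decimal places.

1.9017

Euler: y_{n+1} = y_n + h·f(t_n, y_n).
t=0.000000, y=-1.500000: f=3.390000 → y ← -1.500000 + 0.48·3.390000 = 0.127200
t=0.480000, y=0.127200: f=2.224272 → y ← 0.127200 + 0.48·2.224272 = 1.194851
t=0.960000, y=1.194851: f=1.472611 → y ← 1.194851 + 0.48·1.472611 = 1.901704
y(1.44) ≈ 1.9017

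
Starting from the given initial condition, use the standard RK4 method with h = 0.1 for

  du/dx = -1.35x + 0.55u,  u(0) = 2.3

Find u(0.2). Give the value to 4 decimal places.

2.5394

RK4: k1 = f(x_n, u_n); k2 = f(x_n + h/2, u_n + (h/2)·k1); k3 = f(x_n + h/2, u_n + (h/2)·k2); k4 = f(x_n + h, u_n + h·k3); u_{n+1} = u_n + (h/6)·(k1 + 2k2 + 2k3 + k4).
x=0.000000, u=2.300000:
  k1 = f(0.000000, 2.300000) = 1.265000
  k2 = f(0.050000, 2.363250) = 1.232287
  k3 = f(0.050000, 2.361614) = 1.231388
  k4 = f(0.100000, 2.423139) = 1.197726
  u ← 2.300000 + (0.1/6)·(k1 + 2k2 + 2k3 + k4) = 2.423168
x=0.100000, u=2.423168:
  k1 = f(0.100000, 2.423168) = 1.197742
  k2 = f(0.150000, 2.483055) = 1.163180
  k3 = f(0.150000, 2.481327) = 1.162230
  k4 = f(0.200000, 2.539391) = 1.126665
  u ← 2.423168 + (0.1/6)·(k1 + 2k2 + 2k3 + k4) = 2.539422
u(0.2) ≈ 2.5394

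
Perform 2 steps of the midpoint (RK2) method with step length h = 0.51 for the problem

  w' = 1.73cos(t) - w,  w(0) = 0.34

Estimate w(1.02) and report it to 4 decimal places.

0.9607

Midpoint: k1 = f(t_n, w_n); k2 = f(t_n + h/2, w_n + (h/2)·k1); w_{n+1} = w_n + h·k2.
t=0.000000, w=0.340000:
  k1 = f(0.000000, 0.340000) = 1.390000
  k2 = f(0.255000, 0.694450) = 0.979608
  w ← 0.340000 + 0.51·0.979608 = 0.839600
t=0.510000, w=0.839600:
  k1 = f(0.510000, 0.839600) = 0.670248
  k2 = f(0.765000, 1.010513) = 0.237478
  w ← 0.839600 + 0.51·0.237478 = 0.960714
w(1.02) ≈ 0.9607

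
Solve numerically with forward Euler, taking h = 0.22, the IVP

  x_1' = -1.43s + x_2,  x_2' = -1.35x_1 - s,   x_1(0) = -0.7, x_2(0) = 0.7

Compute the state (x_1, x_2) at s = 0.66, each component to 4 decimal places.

Euler on (x_1,x_2): x_1_{n+1} = x_1_n + h·x_1', x_2_{n+1} = x_2_n + h·x_2'.
0.000000: (-0.700000, 0.700000); f=(0.700000, 0.945000) → (-0.546000, 0.907900)
0.220000: (-0.546000, 0.907900); f=(0.593300, 0.517100) → (-0.415474, 1.021662)
0.440000: (-0.415474, 1.021662); f=(0.392462, 0.120890) → (-0.329132, 1.048258)
(x_1(0.66), x_2(0.66)) ≈ (-0.3291, 1.0483)

-0.3291, 1.0483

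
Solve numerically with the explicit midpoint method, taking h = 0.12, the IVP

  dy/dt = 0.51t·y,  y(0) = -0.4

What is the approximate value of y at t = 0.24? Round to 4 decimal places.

-0.4059

Midpoint: k1 = f(t_n, y_n); k2 = f(t_n + h/2, y_n + (h/2)·k1); y_{n+1} = y_n + h·k2.
t=0.000000, y=-0.400000:
  k1 = f(0.000000, -0.400000) = 0.000000
  k2 = f(0.060000, -0.400000) = -0.012240
  y ← -0.400000 + 0.12·(-0.012240) = -0.401469
t=0.120000, y=-0.401469:
  k1 = f(0.120000, -0.401469) = -0.024570
  k2 = f(0.180000, -0.402943) = -0.036990
  y ← -0.401469 + 0.12·(-0.036990) = -0.405908
y(0.24) ≈ -0.4059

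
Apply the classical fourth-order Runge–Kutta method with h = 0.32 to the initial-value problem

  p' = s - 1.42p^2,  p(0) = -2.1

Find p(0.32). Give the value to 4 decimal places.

RK4: k1 = f(s_n, p_n); k2 = f(s_n + h/2, p_n + (h/2)·k1); k3 = f(s_n + h/2, p_n + (h/2)·k2); k4 = f(s_n + h, p_n + h·k3); p_{n+1} = p_n + (h/6)·(k1 + 2k2 + 2k3 + k4).
s=0.000000, p=-2.100000:
  k1 = f(0.000000, -2.100000) = -6.262200
  k2 = f(0.160000, -3.101952) = -13.503391
  k3 = f(0.160000, -4.260543) = -25.616156
  k4 = f(0.320000, -10.297170) = -150.245028
  p ← -2.100000 + (0.32/6)·(k1 + 2k2 + 2k3 + k4) = -14.619804
p(0.32) ≈ -14.6198

-14.6198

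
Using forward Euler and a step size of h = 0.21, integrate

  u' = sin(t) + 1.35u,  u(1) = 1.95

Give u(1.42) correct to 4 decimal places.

Euler: u_{n+1} = u_n + h·f(t_n, u_n).
t=1.000000, u=1.950000: f=3.473971 → u ← 1.950000 + 0.21·3.473971 = 2.679534
t=1.210000, u=2.679534: f=4.552987 → u ← 2.679534 + 0.21·4.552987 = 3.635661
u(1.42) ≈ 3.6357

3.6357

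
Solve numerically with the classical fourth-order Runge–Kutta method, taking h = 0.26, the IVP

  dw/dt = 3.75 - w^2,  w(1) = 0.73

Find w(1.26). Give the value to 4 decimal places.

1.3854

RK4: k1 = f(t_n, w_n); k2 = f(t_n + h/2, w_n + (h/2)·k1); k3 = f(t_n + h/2, w_n + (h/2)·k2); k4 = f(t_n + h, w_n + h·k3); w_{n+1} = w_n + (h/6)·(k1 + 2k2 + 2k3 + k4).
t=1.000000, w=0.730000:
  k1 = f(1.000000, 0.730000) = 3.217100
  k2 = f(1.130000, 1.148223) = 2.431584
  k3 = f(1.130000, 1.046106) = 2.655662
  k4 = f(1.260000, 1.420472) = 1.732259
  w ← 0.730000 + (0.26/6)·(k1 + 2k2 + 2k3 + k4) = 1.385367
w(1.26) ≈ 1.3854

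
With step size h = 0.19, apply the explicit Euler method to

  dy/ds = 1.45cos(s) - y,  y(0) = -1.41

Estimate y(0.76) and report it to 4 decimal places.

0.1561

Euler: y_{n+1} = y_n + h·f(s_n, y_n).
s=0.000000, y=-1.410000: f=2.860000 → y ← -1.410000 + 0.19·2.860000 = -0.866600
s=0.190000, y=-0.866600: f=2.290506 → y ← -0.866600 + 0.19·2.290506 = -0.431404
s=0.380000, y=-0.431404: f=1.777968 → y ← -0.431404 + 0.19·1.777968 = -0.093590
s=0.570000, y=-0.093590: f=1.314346 → y ← -0.093590 + 0.19·1.314346 = 0.156136
y(0.76) ≈ 0.1561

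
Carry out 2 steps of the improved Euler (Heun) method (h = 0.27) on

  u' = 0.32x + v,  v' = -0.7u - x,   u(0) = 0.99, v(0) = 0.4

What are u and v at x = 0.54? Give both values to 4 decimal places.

1.1268, -0.1545

Heun on (u,v): k1 = f(x_n, state_n); k2 = f(x_n + h, state_n + h·k1); state_{n+1} = state_n + (h/2)·(k1 + k2).
0.000000: (0.990000, 0.400000)
  k1 = (0.400000, -0.693000)
  predictor → (1.098000, 0.212890)
  k2 = (0.299290, -1.038600)
  → (1.084404, 0.166234)
0.270000: (1.084404, 0.166234)
  k1 = (0.252634, -1.029083)
  predictor → (1.152615, -0.111618)
  k2 = (0.061182, -1.346831)
  → (1.126769, -0.154514)
(u(0.54), v(0.54)) ≈ (1.1268, -0.1545)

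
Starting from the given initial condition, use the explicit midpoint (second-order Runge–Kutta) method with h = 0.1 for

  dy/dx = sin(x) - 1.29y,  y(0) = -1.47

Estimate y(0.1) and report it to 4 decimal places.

-1.2876

Midpoint: k1 = f(x_n, y_n); k2 = f(x_n + h/2, y_n + (h/2)·k1); y_{n+1} = y_n + h·k2.
x=0.000000, y=-1.470000:
  k1 = f(0.000000, -1.470000) = 1.896300
  k2 = f(0.050000, -1.375185) = 1.823968
  y ← -1.470000 + 0.1·1.823968 = -1.287603
y(0.1) ≈ -1.2876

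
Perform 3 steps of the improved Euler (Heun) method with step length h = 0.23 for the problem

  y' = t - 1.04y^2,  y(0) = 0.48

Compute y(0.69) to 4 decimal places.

Heun: k1 = f(t_n, y_n); k2 = f(t_n + h, y_n + h·k1); y_{n+1} = y_n + (h/2)·(k1 + k2).
t=0.000000, y=0.480000:
  k1 = f(0.000000, 0.480000) = -0.239616
  k2 = f(0.230000, 0.424888) = 0.042249
  y ← 0.480000 + (0.23/2)·(-0.239616 + 0.042249) = 0.457303
t=0.230000, y=0.457303:
  k1 = f(0.230000, 0.457303) = 0.012509
  k2 = f(0.460000, 0.460180) = 0.239764
  y ← 0.457303 + (0.23/2)·(0.012509 + 0.239764) = 0.486314
t=0.460000, y=0.486314:
  k1 = f(0.460000, 0.486314) = 0.214038
  k2 = f(0.690000, 0.535543) = 0.391721
  y ← 0.486314 + (0.23/2)·(0.214038 + 0.391721) = 0.555977
y(0.69) ≈ 0.5560

0.5560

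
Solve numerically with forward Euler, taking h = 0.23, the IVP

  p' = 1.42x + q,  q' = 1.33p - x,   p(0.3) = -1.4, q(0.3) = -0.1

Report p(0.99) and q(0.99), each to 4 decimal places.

Euler on (p,q): p_{n+1} = p_n + h·p', q_{n+1} = q_n + h·q'.
0.300000: (-1.400000, -0.100000); f=(0.326000, -2.162000) → (-1.325020, -0.597260)
0.530000: (-1.325020, -0.597260); f=(0.155340, -2.292277) → (-1.289292, -1.124484)
0.760000: (-1.289292, -1.124484); f=(-0.045284, -2.474758) → (-1.299707, -1.693678)
(p(0.99), q(0.99)) ≈ (-1.2997, -1.6937)

-1.2997, -1.6937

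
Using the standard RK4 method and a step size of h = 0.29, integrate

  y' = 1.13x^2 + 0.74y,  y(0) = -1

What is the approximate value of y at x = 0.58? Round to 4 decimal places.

-1.4539

RK4: k1 = f(x_n, y_n); k2 = f(x_n + h/2, y_n + (h/2)·k1); k3 = f(x_n + h/2, y_n + (h/2)·k2); k4 = f(x_n + h, y_n + h·k3); y_{n+1} = y_n + (h/6)·(k1 + 2k2 + 2k3 + k4).
x=0.000000, y=-1.000000:
  k1 = f(0.000000, -1.000000) = -0.740000
  k2 = f(0.145000, -1.107300) = -0.795644
  k3 = f(0.145000, -1.115368) = -0.801614
  k4 = f(0.290000, -1.232468) = -0.816993
  y ← -1.000000 + (0.29/6)·(k1 + 2k2 + 2k3 + k4) = -1.229656
x=0.290000, y=-1.229656:
  k1 = f(0.290000, -1.229656) = -0.814913
  k2 = f(0.435000, -1.347819) = -0.783562
  k3 = f(0.435000, -1.343273) = -0.780198
  k4 = f(0.580000, -1.455914) = -0.697244
  y ← -1.229656 + (0.29/6)·(k1 + 2k2 + 2k3 + k4) = -1.453907
y(0.58) ≈ -1.4539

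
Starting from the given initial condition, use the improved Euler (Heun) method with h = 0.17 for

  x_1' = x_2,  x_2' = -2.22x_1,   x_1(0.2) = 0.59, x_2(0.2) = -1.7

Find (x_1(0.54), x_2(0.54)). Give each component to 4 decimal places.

-0.0446, -1.9147

Heun on (x_1,x_2): k1 = f(x_n, state_n); k2 = f(x_n + h, state_n + h·k1); state_{n+1} = state_n + (h/2)·(k1 + k2).
0.200000: (0.590000, -1.700000)
  k1 = (-1.700000, -1.309800)
  predictor → (0.301000, -1.922666)
  k2 = (-1.922666, -0.668220)
  → (0.282073, -1.868132)
0.370000: (0.282073, -1.868132)
  k1 = (-1.868132, -0.626203)
  predictor → (-0.035509, -1.974586)
  k2 = (-1.974586, 0.078830)
  → (-0.044558, -1.914658)
(x_1(0.54), x_2(0.54)) ≈ (-0.0446, -1.9147)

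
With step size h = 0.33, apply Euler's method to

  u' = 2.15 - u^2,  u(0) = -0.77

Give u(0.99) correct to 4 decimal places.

1.0797

Euler: u_{n+1} = u_n + h·f(t_n, u_n).
t=0.000000, u=-0.770000: f=1.557100 → u ← -0.770000 + 0.33·1.557100 = -0.256157
t=0.330000, u=-0.256157: f=2.084384 → u ← -0.256157 + 0.33·2.084384 = 0.431690
t=0.660000, u=0.431690: f=1.963644 → u ← 0.431690 + 0.33·1.963644 = 1.079692
u(0.99) ≈ 1.0797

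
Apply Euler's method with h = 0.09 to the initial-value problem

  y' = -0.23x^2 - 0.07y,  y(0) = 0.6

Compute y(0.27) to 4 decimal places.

0.5879

Euler: y_{n+1} = y_n + h·f(x_n, y_n).
x=0.000000, y=0.600000: f=-0.042000 → y ← 0.600000 + 0.09·(-0.042000) = 0.596220
x=0.090000, y=0.596220: f=-0.043598 → y ← 0.596220 + 0.09·(-0.043598) = 0.592296
x=0.180000, y=0.592296: f=-0.048913 → y ← 0.592296 + 0.09·(-0.048913) = 0.587894
y(0.27) ≈ 0.5879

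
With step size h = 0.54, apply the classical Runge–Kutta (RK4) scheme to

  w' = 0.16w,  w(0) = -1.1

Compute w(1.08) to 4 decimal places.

RK4: k1 = f(t_n, w_n); k2 = f(t_n + h/2, w_n + (h/2)·k1); k3 = f(t_n + h/2, w_n + (h/2)·k2); k4 = f(t_n + h, w_n + h·k3); w_{n+1} = w_n + (h/6)·(k1 + 2k2 + 2k3 + k4).
t=0.000000, w=-1.100000:
  k1 = f(0.000000, -1.100000) = -0.176000
  k2 = f(0.270000, -1.147520) = -0.183603
  k3 = f(0.270000, -1.149573) = -0.183932
  k4 = f(0.540000, -1.199323) = -0.191892
  w ← -1.100000 + (0.54/6)·(k1 + 2k2 + 2k3 + k4) = -1.199267
t=0.540000, w=-1.199267:
  k1 = f(0.540000, -1.199267) = -0.191883
  k2 = f(0.810000, -1.251075) = -0.200172
  k3 = f(0.810000, -1.253313) = -0.200530
  k4 = f(1.080000, -1.307553) = -0.209208
  w ← -1.199267 + (0.54/6)·(k1 + 2k2 + 2k3 + k4) = -1.307491
w(1.08) ≈ -1.3075

-1.3075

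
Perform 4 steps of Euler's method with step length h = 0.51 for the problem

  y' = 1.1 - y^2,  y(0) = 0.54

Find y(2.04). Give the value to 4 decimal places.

Euler: y_{n+1} = y_n + h·f(s_n, y_n).
s=0.000000, y=0.540000: f=0.808400 → y ← 0.540000 + 0.51·0.808400 = 0.952284
s=0.510000, y=0.952284: f=0.193155 → y ← 0.952284 + 0.51·0.193155 = 1.050793
s=1.020000, y=1.050793: f=-0.004166 → y ← 1.050793 + 0.51·(-0.004166) = 1.048668
s=1.530000, y=1.048668: f=0.000295 → y ← 1.048668 + 0.51·0.000295 = 1.048819
y(2.04) ≈ 1.0488

1.0488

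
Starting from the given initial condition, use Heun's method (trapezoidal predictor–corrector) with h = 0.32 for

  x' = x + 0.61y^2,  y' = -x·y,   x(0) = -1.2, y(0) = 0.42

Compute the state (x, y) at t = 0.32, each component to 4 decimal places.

Heun on (x,y): k1 = f(t_n, state_n); k2 = f(t_n + h, state_n + h·k1); state_{n+1} = state_n + (h/2)·(k1 + k2).
0.000000: (-1.200000, 0.420000)
  k1 = (-1.092396, 0.504000)
  predictor → (-1.549567, 0.581280)
  k2 = (-1.343456, 0.900732)
  → (-1.589736, 0.644757)
(x(0.32), y(0.32)) ≈ (-1.5897, 0.6448)

-1.5897, 0.6448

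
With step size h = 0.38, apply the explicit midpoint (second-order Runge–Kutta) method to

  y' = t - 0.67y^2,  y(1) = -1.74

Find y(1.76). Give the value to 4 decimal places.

Midpoint: k1 = f(t_n, y_n); k2 = f(t_n + h/2, y_n + (h/2)·k1); y_{n+1} = y_n + h·k2.
t=1.000000, y=-1.740000:
  k1 = f(1.000000, -1.740000) = -1.028492
  k2 = f(1.190000, -1.935413) = -1.319703
  y ← -1.740000 + 0.38·(-1.319703) = -2.241487
t=1.380000, y=-2.241487:
  k1 = f(1.380000, -2.241487) = -1.986257
  k2 = f(1.570000, -2.618876) = -3.025203
  y ← -2.241487 + 0.38·(-3.025203) = -3.391064
y(1.76) ≈ -3.3911

-3.3911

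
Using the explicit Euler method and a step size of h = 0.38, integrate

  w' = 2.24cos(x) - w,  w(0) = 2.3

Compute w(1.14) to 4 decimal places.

Euler: w_{n+1} = w_n + h·f(x_n, w_n).
x=0.000000, w=2.300000: f=-0.060000 → w ← 2.300000 + 0.38·(-0.060000) = 2.277200
x=0.380000, w=2.277200: f=-0.196991 → w ← 2.277200 + 0.38·(-0.196991) = 2.202343
x=0.760000, w=2.202343: f=-0.578711 → w ← 2.202343 + 0.38·(-0.578711) = 1.982433
w(1.14) ≈ 1.9824

1.9824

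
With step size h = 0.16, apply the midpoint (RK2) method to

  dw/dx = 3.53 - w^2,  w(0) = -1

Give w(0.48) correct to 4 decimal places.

0.5661

Midpoint: k1 = f(x_n, w_n); k2 = f(x_n + h/2, w_n + (h/2)·k1); w_{n+1} = w_n + h·k2.
x=0.000000, w=-1.000000:
  k1 = f(0.000000, -1.000000) = 2.530000
  k2 = f(0.080000, -0.797600) = 2.893834
  w ← -1.000000 + 0.16·2.893834 = -0.536987
x=0.160000, w=-0.536987:
  k1 = f(0.160000, -0.536987) = 3.241645
  k2 = f(0.240000, -0.277655) = 3.452908
  w ← -0.536987 + 0.16·3.452908 = 0.015479
x=0.320000, w=0.015479:
  k1 = f(0.320000, 0.015479) = 3.529760
  k2 = f(0.400000, 0.297860) = 3.441280
  w ← 0.015479 + 0.16·3.441280 = 0.566083
w(0.48) ≈ 0.5661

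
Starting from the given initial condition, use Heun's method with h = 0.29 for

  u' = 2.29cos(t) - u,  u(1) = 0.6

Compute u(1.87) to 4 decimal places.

Heun: k1 = f(t_n, u_n); k2 = f(t_n + h, u_n + h·k1); u_{n+1} = u_n + (h/2)·(k1 + k2).
t=1.000000, u=0.600000:
  k1 = f(1.000000, 0.600000) = 0.637292
  k2 = f(1.290000, 0.784815) = -0.150208
  u ← 0.600000 + (0.29/2)·(0.637292 + (-0.150208)) = 0.670627
t=1.290000, u=0.670627:
  k1 = f(1.290000, 0.670627) = -0.036020
  k2 = f(1.580000, 0.660181) = -0.681257
  u ← 0.670627 + (0.29/2)·(-0.036020 + (-0.681257)) = 0.566622
t=1.580000, u=0.566622:
  k1 = f(1.580000, 0.566622) = -0.587698
  k2 = f(1.870000, 0.396190) = -1.071188
  u ← 0.566622 + (0.29/2)·(-0.587698 + (-1.071188)) = 0.326083
u(1.87) ≈ 0.3261

0.3261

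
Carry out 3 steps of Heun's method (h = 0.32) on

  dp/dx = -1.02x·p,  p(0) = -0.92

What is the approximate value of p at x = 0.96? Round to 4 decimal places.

Heun: k1 = f(x_n, p_n); k2 = f(x_n + h, p_n + h·k1); p_{n+1} = p_n + (h/2)·(k1 + k2).
x=0.000000, p=-0.920000:
  k1 = f(0.000000, -0.920000) = 0.000000
  k2 = f(0.320000, -0.920000) = 0.300288
  p ← -0.920000 + (0.32/2)·(0.000000 + 0.300288) = -0.871954
x=0.320000, p=-0.871954:
  k1 = f(0.320000, -0.871954) = 0.284606
  k2 = f(0.640000, -0.780880) = 0.509759
  p ← -0.871954 + (0.32/2)·(0.284606 + 0.509759) = -0.744856
x=0.640000, p=-0.744856:
  k1 = f(0.640000, -0.744856) = 0.486242
  k2 = f(0.960000, -0.589258) = 0.577002
  p ← -0.744856 + (0.32/2)·(0.486242 + 0.577002) = -0.574737
p(0.96) ≈ -0.5747

-0.5747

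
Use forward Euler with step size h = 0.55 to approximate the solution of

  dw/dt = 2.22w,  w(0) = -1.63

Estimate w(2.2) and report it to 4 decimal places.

-39.6627

Euler: w_{n+1} = w_n + h·f(t_n, w_n).
t=0.000000, w=-1.630000: f=-3.618600 → w ← -1.630000 + 0.55·(-3.618600) = -3.620230
t=0.550000, w=-3.620230: f=-8.036911 → w ← -3.620230 + 0.55·(-8.036911) = -8.040531
t=1.100000, w=-8.040531: f=-17.849978 → w ← -8.040531 + 0.55·(-17.849978) = -17.858019
t=1.650000, w=-17.858019: f=-39.644802 → w ← -17.858019 + 0.55·(-39.644802) = -39.662660
w(2.2) ≈ -39.6627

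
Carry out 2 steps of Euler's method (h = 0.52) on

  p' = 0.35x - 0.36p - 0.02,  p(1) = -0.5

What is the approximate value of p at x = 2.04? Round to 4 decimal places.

Euler: p_{n+1} = p_n + h·f(x_n, p_n).
x=1.000000, p=-0.500000: f=0.510000 → p ← -0.500000 + 0.52·0.510000 = -0.234800
x=1.520000, p=-0.234800: f=0.596528 → p ← -0.234800 + 0.52·0.596528 = 0.075395
p(2.04) ≈ 0.0754

0.0754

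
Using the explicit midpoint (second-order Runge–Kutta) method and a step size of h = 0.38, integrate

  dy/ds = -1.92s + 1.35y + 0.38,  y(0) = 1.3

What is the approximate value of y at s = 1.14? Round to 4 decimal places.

Midpoint: k1 = f(s_n, y_n); k2 = f(s_n + h/2, y_n + (h/2)·k1); y_{n+1} = y_n + h·k2.
s=0.000000, y=1.300000:
  k1 = f(0.000000, 1.300000) = 2.135000
  k2 = f(0.190000, 1.705650) = 2.317828
  y ← 1.300000 + 0.38·2.317828 = 2.180774
s=0.380000, y=2.180774:
  k1 = f(0.380000, 2.180774) = 2.594446
  k2 = f(0.570000, 2.673719) = 2.895121
  y ← 2.180774 + 0.38·2.895121 = 3.280920
s=0.760000, y=3.280920:
  k1 = f(0.760000, 3.280920) = 3.350042
  k2 = f(0.950000, 3.917428) = 3.844528
  y ← 3.280920 + 0.38·3.844528 = 4.741841
y(1.14) ≈ 4.7418

4.7418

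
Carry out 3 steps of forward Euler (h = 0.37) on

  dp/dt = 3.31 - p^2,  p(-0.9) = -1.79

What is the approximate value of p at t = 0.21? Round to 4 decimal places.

Euler: p_{n+1} = p_n + h·f(t_n, p_n).
t=-0.900000, p=-1.790000: f=0.105900 → p ← -1.790000 + 0.37·0.105900 = -1.750817
t=-0.530000, p=-1.750817: f=0.244640 → p ← -1.750817 + 0.37·0.244640 = -1.660300
t=-0.160000, p=-1.660300: f=0.553403 → p ← -1.660300 + 0.37·0.553403 = -1.455541
p(0.21) ≈ -1.4555

-1.4555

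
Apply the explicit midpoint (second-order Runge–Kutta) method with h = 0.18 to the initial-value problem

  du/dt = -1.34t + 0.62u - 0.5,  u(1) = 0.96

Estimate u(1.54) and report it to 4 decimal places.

-0.0526

Midpoint: k1 = f(t_n, u_n); k2 = f(t_n + h/2, u_n + (h/2)·k1); u_{n+1} = u_n + h·k2.
t=1.000000, u=0.960000:
  k1 = f(1.000000, 0.960000) = -1.244800
  k2 = f(1.090000, 0.847968) = -1.434860
  u ← 0.960000 + 0.18·(-1.434860) = 0.701725
t=1.180000, u=0.701725:
  k1 = f(1.180000, 0.701725) = -1.646130
  k2 = f(1.270000, 0.553573) = -1.858584
  u ← 0.701725 + 0.18·(-1.858584) = 0.367180
t=1.360000, u=0.367180:
  k1 = f(1.360000, 0.367180) = -2.094748
  k2 = f(1.450000, 0.178653) = -2.332235
  u ← 0.367180 + 0.18·(-2.332235) = -0.052622
u(1.54) ≈ -0.0526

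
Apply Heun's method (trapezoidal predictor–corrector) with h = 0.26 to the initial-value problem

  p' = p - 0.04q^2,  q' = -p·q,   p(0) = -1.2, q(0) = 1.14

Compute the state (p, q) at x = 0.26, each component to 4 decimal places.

-1.5727, 1.6145

Heun on (p,q): k1 = f(x_n, state_n); k2 = f(x_n + h, state_n + h·k1); state_{n+1} = state_n + (h/2)·(k1 + k2).
0.000000: (-1.200000, 1.140000)
  k1 = (-1.251984, 1.368000)
  predictor → (-1.525516, 1.495680)
  k2 = (-1.614998, 2.281684)
  → (-1.572708, 1.614459)
(p(0.26), q(0.26)) ≈ (-1.5727, 1.6145)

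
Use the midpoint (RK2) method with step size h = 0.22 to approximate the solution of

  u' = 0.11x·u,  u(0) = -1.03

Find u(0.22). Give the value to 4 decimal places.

Midpoint: k1 = f(x_n, u_n); k2 = f(x_n + h/2, u_n + (h/2)·k1); u_{n+1} = u_n + h·k2.
x=0.000000, u=-1.030000:
  k1 = f(0.000000, -1.030000) = 0.000000
  k2 = f(0.110000, -1.030000) = -0.012463
  u ← -1.030000 + 0.22·(-0.012463) = -1.032742
u(0.22) ≈ -1.0327

-1.0327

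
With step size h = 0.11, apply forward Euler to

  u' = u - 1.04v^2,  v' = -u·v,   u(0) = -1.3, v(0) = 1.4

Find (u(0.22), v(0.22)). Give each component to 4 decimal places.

-2.1436, 1.8937

Euler on (u,v): u_{n+1} = u_n + h·u', v_{n+1} = v_n + h·v'.
0.000000: (-1.300000, 1.400000); f=(-3.338400, 1.820000) → (-1.667224, 1.600200)
0.110000: (-1.667224, 1.600200); f=(-4.330290, 2.667892) → (-2.143556, 1.893668)
(u(0.22), v(0.22)) ≈ (-2.1436, 1.8937)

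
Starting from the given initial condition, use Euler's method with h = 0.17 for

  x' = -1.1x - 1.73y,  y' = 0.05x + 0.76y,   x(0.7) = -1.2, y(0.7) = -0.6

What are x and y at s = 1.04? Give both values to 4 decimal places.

Euler on (x,y): x_{n+1} = x_n + h·x', y_{n+1} = y_n + h·y'.
0.700000: (-1.200000, -0.600000); f=(2.358000, -0.516000) → (-0.799140, -0.687720)
0.870000: (-0.799140, -0.687720); f=(2.068810, -0.562624) → (-0.447442, -0.783366)
(x(1.04), y(1.04)) ≈ (-0.4474, -0.7834)

-0.4474, -0.7834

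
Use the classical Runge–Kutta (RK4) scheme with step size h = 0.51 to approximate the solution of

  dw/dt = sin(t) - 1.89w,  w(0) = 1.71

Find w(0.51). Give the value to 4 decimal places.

RK4: k1 = f(t_n, w_n); k2 = f(t_n + h/2, w_n + (h/2)·k1); k3 = f(t_n + h/2, w_n + (h/2)·k2); k4 = f(t_n + h, w_n + h·k3); w_{n+1} = w_n + (h/6)·(k1 + 2k2 + 2k3 + k4).
t=0.000000, w=1.710000:
  k1 = f(0.000000, 1.710000) = -3.231900
  k2 = f(0.255000, 0.885866) = -1.422040
  k3 = f(0.255000, 1.347380) = -2.294302
  k4 = f(0.510000, 0.539906) = -0.532245
  w ← 1.710000 + (0.51/6)·(k1 + 2k2 + 2k3 + k4) = 0.758269
w(0.51) ≈ 0.7583

0.7583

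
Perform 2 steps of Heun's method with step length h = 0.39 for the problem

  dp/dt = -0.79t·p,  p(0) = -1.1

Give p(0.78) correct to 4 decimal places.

Heun: k1 = f(t_n, p_n); k2 = f(t_n + h, p_n + h·k1); p_{n+1} = p_n + (h/2)·(k1 + k2).
t=0.000000, p=-1.100000:
  k1 = f(0.000000, -1.100000) = 0.000000
  k2 = f(0.390000, -1.100000) = 0.338910
  p ← -1.100000 + (0.39/2)·(0.000000 + 0.338910) = -1.033913
t=0.390000, p=-1.033913:
  k1 = f(0.390000, -1.033913) = 0.318548
  k2 = f(0.780000, -0.909679) = 0.560544
  p ← -1.033913 + (0.39/2)·(0.318548 + 0.560544) = -0.862490
p(0.78) ≈ -0.8625

-0.8625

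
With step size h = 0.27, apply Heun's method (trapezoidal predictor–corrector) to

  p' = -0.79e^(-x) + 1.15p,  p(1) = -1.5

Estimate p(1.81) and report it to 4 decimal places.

-4.0444

Heun: k1 = f(x_n, p_n); k2 = f(x_n + h, p_n + h·k1); p_{n+1} = p_n + (h/2)·(k1 + k2).
x=1.000000, p=-1.500000:
  k1 = f(1.000000, -1.500000) = -2.015625
  k2 = f(1.270000, -2.044219) = -2.572708
  p ← -1.500000 + (0.27/2)·(-2.015625 + (-2.572708)) = -2.119425
x=1.270000, p=-2.119425:
  k1 = f(1.270000, -2.119425) = -2.659196
  k2 = f(1.540000, -2.837408) = -3.432380
  p ← -2.119425 + (0.27/2)·(-2.659196 + (-3.432380)) = -2.941788
x=1.540000, p=-2.941788:
  k1 = f(1.540000, -2.941788) = -3.552417
  k2 = f(1.810000, -3.900940) = -4.615368
  p ← -2.941788 + (0.27/2)·(-3.552417 + (-4.615368)) = -4.044439
p(1.81) ≈ -4.0444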